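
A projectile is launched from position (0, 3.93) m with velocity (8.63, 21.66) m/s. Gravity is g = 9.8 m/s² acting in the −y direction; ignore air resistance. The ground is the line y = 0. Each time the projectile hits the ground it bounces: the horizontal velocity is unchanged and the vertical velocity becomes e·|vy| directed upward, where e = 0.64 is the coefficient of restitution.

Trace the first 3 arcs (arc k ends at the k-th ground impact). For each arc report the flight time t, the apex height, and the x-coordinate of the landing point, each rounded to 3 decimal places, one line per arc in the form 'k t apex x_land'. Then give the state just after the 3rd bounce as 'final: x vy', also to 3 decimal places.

1 4.595 27.867 39.654
2 3.052 11.414 65.997
3 1.954 4.675 82.857
final: 82.857 6.126

Arc 1: start y=3.930, vy=21.660 → t=4.595, apex=27.867, x_land=39.654, impact vy=-23.371
  bounce: vy ← 0.64·23.371 = 14.957
Arc 2: start y=0.000, vy=14.957 → t=3.052, apex=11.414, x_land=65.997, impact vy=-14.957
  bounce: vy ← 0.64·14.957 = 9.573
Arc 3: start y=0.000, vy=9.573 → t=1.954, apex=4.675, x_land=82.857, impact vy=-9.573
  bounce: vy ← 0.64·9.573 = 6.126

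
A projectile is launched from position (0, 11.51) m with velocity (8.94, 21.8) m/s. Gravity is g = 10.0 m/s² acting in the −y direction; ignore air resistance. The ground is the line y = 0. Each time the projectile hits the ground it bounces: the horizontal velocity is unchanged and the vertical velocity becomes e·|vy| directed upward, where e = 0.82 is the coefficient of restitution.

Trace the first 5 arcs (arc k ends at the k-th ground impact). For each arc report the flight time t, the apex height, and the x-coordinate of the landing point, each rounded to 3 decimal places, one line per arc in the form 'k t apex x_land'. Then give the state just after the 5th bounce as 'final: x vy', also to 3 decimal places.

1 4.836 35.272 43.234
2 4.356 23.717 82.175
3 3.572 15.947 114.107
4 2.929 10.723 140.291
5 2.402 7.210 161.762
final: 161.762 9.847

Arc 1: start y=11.510, vy=21.800 → t=4.836, apex=35.272, x_land=43.234, impact vy=-26.560
  bounce: vy ← 0.82·26.560 = 21.779
Arc 2: start y=0.000, vy=21.779 → t=4.356, apex=23.717, x_land=82.175, impact vy=-21.779
  bounce: vy ← 0.82·21.779 = 17.859
Arc 3: start y=0.000, vy=17.859 → t=3.572, apex=15.947, x_land=114.107, impact vy=-17.859
  bounce: vy ← 0.82·17.859 = 14.644
Arc 4: start y=0.000, vy=14.644 → t=2.929, apex=10.723, x_land=140.291, impact vy=-14.644
  bounce: vy ← 0.82·14.644 = 12.008
Arc 5: start y=0.000, vy=12.008 → t=2.402, apex=7.210, x_land=161.762, impact vy=-12.008
  bounce: vy ← 0.82·12.008 = 9.847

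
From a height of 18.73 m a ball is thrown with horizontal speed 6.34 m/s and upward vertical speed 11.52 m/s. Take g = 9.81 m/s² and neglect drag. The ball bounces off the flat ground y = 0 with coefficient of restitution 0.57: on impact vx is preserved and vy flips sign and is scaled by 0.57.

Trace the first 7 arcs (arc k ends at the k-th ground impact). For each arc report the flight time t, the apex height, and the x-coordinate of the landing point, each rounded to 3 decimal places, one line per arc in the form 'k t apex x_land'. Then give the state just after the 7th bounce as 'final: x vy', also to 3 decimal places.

1 3.454 25.494 21.899
2 2.599 8.283 38.377
3 1.481 2.691 47.769
4 0.844 0.874 53.123
5 0.481 0.284 56.174
6 0.274 0.092 57.913
7 0.156 0.030 58.905
final: 58.905 0.437

Arc 1: start y=18.730, vy=11.520 → t=3.454, apex=25.494, x_land=21.899, impact vy=-22.365
  bounce: vy ← 0.57·22.365 = 12.748
Arc 2: start y=0.000, vy=12.748 → t=2.599, apex=8.283, x_land=38.377, impact vy=-12.748
  bounce: vy ← 0.57·12.748 = 7.266
Arc 3: start y=0.000, vy=7.266 → t=1.481, apex=2.691, x_land=47.769, impact vy=-7.266
  bounce: vy ← 0.57·7.266 = 4.142
Arc 4: start y=0.000, vy=4.142 → t=0.844, apex=0.874, x_land=53.123, impact vy=-4.142
  bounce: vy ← 0.57·4.142 = 2.361
Arc 5: start y=0.000, vy=2.361 → t=0.481, apex=0.284, x_land=56.174, impact vy=-2.361
  bounce: vy ← 0.57·2.361 = 1.346
Arc 6: start y=0.000, vy=1.346 → t=0.274, apex=0.092, x_land=57.913, impact vy=-1.346
  bounce: vy ← 0.57·1.346 = 0.767
Arc 7: start y=0.000, vy=0.767 → t=0.156, apex=0.030, x_land=58.905, impact vy=-0.767
  bounce: vy ← 0.57·0.767 = 0.437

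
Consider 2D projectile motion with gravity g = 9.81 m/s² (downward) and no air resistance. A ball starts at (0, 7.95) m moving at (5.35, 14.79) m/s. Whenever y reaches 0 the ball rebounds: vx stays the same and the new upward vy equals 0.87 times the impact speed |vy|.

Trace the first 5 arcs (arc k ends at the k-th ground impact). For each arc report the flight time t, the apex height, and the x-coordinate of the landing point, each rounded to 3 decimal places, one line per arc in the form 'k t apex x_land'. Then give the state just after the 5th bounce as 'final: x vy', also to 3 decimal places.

1 3.481 19.099 18.623
2 3.433 14.456 36.992
3 2.987 10.942 52.973
4 2.599 8.282 66.877
5 2.261 6.269 78.973
final: 78.973 9.648

Arc 1: start y=7.950, vy=14.790 → t=3.481, apex=19.099, x_land=18.623, impact vy=-19.358
  bounce: vy ← 0.87·19.358 = 16.841
Arc 2: start y=0.000, vy=16.841 → t=3.433, apex=14.456, x_land=36.992, impact vy=-16.841
  bounce: vy ← 0.87·16.841 = 14.652
Arc 3: start y=0.000, vy=14.652 → t=2.987, apex=10.942, x_land=52.973, impact vy=-14.652
  bounce: vy ← 0.87·14.652 = 12.747
Arc 4: start y=0.000, vy=12.747 → t=2.599, apex=8.282, x_land=66.877, impact vy=-12.747
  bounce: vy ← 0.87·12.747 = 11.090
Arc 5: start y=0.000, vy=11.090 → t=2.261, apex=6.269, x_land=78.973, impact vy=-11.090
  bounce: vy ← 0.87·11.090 = 9.648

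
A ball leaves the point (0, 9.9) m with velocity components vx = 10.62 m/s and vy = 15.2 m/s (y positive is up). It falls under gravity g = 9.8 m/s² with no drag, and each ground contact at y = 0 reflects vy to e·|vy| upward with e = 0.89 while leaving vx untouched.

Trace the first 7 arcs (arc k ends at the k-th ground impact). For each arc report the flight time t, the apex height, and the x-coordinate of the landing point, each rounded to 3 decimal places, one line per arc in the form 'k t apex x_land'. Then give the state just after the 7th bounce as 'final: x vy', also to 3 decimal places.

1 3.655 21.688 38.814
2 3.745 17.179 78.584
3 3.333 13.607 113.979
4 2.966 10.778 145.481
5 2.640 8.538 173.518
6 2.350 6.763 198.470
7 2.091 5.357 220.678
final: 220.678 9.119

Arc 1: start y=9.900, vy=15.200 → t=3.655, apex=21.688, x_land=38.814, impact vy=-20.617
  bounce: vy ← 0.89·20.617 = 18.350
Arc 2: start y=0.000, vy=18.350 → t=3.745, apex=17.179, x_land=78.584, impact vy=-18.350
  bounce: vy ← 0.89·18.350 = 16.331
Arc 3: start y=0.000, vy=16.331 → t=3.333, apex=13.607, x_land=113.979, impact vy=-16.331
  bounce: vy ← 0.89·16.331 = 14.535
Arc 4: start y=0.000, vy=14.535 → t=2.966, apex=10.778, x_land=145.481, impact vy=-14.535
  bounce: vy ← 0.89·14.535 = 12.936
Arc 5: start y=0.000, vy=12.936 → t=2.640, apex=8.538, x_land=173.518, impact vy=-12.936
  bounce: vy ← 0.89·12.936 = 11.513
Arc 6: start y=0.000, vy=11.513 → t=2.350, apex=6.763, x_land=198.470, impact vy=-11.513
  bounce: vy ← 0.89·11.513 = 10.246
Arc 7: start y=0.000, vy=10.246 → t=2.091, apex=5.357, x_land=220.678, impact vy=-10.246
  bounce: vy ← 0.89·10.246 = 9.119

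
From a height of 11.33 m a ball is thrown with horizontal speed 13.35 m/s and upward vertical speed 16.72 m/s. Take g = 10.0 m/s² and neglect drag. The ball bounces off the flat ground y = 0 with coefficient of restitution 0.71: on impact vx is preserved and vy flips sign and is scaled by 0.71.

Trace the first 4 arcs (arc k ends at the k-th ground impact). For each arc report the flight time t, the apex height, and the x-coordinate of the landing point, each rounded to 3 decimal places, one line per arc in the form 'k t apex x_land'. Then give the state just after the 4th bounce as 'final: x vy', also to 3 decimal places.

1 3.922 25.308 52.356
2 3.195 12.758 95.005
3 2.268 6.431 125.286
4 1.610 3.242 146.786
final: 146.786 5.717

Arc 1: start y=11.330, vy=16.720 → t=3.922, apex=25.308, x_land=52.356, impact vy=-22.498
  bounce: vy ← 0.71·22.498 = 15.974
Arc 2: start y=0.000, vy=15.974 → t=3.195, apex=12.758, x_land=95.005, impact vy=-15.974
  bounce: vy ← 0.71·15.974 = 11.341
Arc 3: start y=0.000, vy=11.341 → t=2.268, apex=6.431, x_land=125.286, impact vy=-11.341
  bounce: vy ← 0.71·11.341 = 8.052
Arc 4: start y=0.000, vy=8.052 → t=1.610, apex=3.242, x_land=146.786, impact vy=-8.052
  bounce: vy ← 0.71·8.052 = 5.717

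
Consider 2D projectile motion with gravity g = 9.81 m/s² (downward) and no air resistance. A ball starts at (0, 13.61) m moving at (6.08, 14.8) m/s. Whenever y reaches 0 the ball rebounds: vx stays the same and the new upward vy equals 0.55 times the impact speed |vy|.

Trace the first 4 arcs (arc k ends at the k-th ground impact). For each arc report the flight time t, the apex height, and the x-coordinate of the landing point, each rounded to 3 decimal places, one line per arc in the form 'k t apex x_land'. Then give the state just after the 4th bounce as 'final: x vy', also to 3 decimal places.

1 3.756 24.774 22.837
2 2.472 7.494 37.867
3 1.360 2.267 46.134
4 0.748 0.686 50.681
final: 50.681 2.017

Arc 1: start y=13.610, vy=14.800 → t=3.756, apex=24.774, x_land=22.837, impact vy=-22.047
  bounce: vy ← 0.55·22.047 = 12.126
Arc 2: start y=0.000, vy=12.126 → t=2.472, apex=7.494, x_land=37.867, impact vy=-12.126
  bounce: vy ← 0.55·12.126 = 6.669
Arc 3: start y=0.000, vy=6.669 → t=1.360, apex=2.267, x_land=46.134, impact vy=-6.669
  bounce: vy ← 0.55·6.669 = 3.668
Arc 4: start y=0.000, vy=3.668 → t=0.748, apex=0.686, x_land=50.681, impact vy=-3.668
  bounce: vy ← 0.55·3.668 = 2.017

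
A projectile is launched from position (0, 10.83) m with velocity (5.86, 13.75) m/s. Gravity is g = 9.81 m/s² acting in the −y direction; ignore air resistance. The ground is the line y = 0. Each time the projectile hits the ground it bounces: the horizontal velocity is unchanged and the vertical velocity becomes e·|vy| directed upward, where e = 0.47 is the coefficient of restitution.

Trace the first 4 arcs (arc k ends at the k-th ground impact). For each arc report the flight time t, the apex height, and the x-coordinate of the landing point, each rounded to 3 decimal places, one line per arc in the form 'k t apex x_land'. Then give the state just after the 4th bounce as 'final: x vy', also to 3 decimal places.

1 3.444 20.466 20.184
2 1.920 4.521 31.436
3 0.902 0.999 36.724
4 0.424 0.221 39.209
final: 39.209 0.978

Arc 1: start y=10.830, vy=13.750 → t=3.444, apex=20.466, x_land=20.184, impact vy=-20.039
  bounce: vy ← 0.47·20.039 = 9.418
Arc 2: start y=0.000, vy=9.418 → t=1.920, apex=4.521, x_land=31.436, impact vy=-9.418
  bounce: vy ← 0.47·9.418 = 4.427
Arc 3: start y=0.000, vy=4.427 → t=0.902, apex=0.999, x_land=36.724, impact vy=-4.427
  bounce: vy ← 0.47·4.427 = 2.080
Arc 4: start y=0.000, vy=2.080 → t=0.424, apex=0.221, x_land=39.209, impact vy=-2.080
  bounce: vy ← 0.47·2.080 = 0.978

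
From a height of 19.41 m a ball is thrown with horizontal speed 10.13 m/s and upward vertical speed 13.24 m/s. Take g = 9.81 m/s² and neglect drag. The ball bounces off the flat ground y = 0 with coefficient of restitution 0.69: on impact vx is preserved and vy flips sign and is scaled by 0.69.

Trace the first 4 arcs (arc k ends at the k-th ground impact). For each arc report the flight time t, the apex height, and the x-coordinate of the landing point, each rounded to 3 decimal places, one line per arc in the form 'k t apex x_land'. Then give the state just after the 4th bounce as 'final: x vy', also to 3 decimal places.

Arc 1: start y=19.410, vy=13.240 → t=3.754, apex=28.345, x_land=38.023, impact vy=-23.582
  bounce: vy ← 0.69·23.582 = 16.272
Arc 2: start y=0.000, vy=16.272 → t=3.317, apex=13.495, x_land=71.628, impact vy=-16.272
  bounce: vy ← 0.69·16.272 = 11.228
Arc 3: start y=0.000, vy=11.228 → t=2.289, apex=6.425, x_land=94.816, impact vy=-11.228
  bounce: vy ← 0.69·11.228 = 7.747
Arc 4: start y=0.000, vy=7.747 → t=1.579, apex=3.059, x_land=110.815, impact vy=-7.747
  bounce: vy ← 0.69·7.747 = 5.345

1 3.754 28.345 38.023
2 3.317 13.495 71.628
3 2.289 6.425 94.816
4 1.579 3.059 110.815
final: 110.815 5.345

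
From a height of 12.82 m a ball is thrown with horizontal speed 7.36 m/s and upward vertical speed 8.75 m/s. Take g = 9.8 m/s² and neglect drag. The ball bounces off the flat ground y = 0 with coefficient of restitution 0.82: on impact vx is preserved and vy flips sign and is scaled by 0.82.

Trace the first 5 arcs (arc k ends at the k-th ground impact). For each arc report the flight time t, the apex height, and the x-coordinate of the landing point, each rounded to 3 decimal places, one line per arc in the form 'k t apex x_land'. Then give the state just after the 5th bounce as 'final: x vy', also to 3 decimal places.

1 2.740 16.726 20.170
2 3.030 11.247 42.470
3 2.485 7.562 60.757
4 2.037 5.085 75.752
5 1.671 3.419 88.048
final: 88.048 6.713

Arc 1: start y=12.820, vy=8.750 → t=2.740, apex=16.726, x_land=20.170, impact vy=-18.106
  bounce: vy ← 0.82·18.106 = 14.847
Arc 2: start y=0.000, vy=14.847 → t=3.030, apex=11.247, x_land=42.470, impact vy=-14.847
  bounce: vy ← 0.82·14.847 = 12.175
Arc 3: start y=0.000, vy=12.175 → t=2.485, apex=7.562, x_land=60.757, impact vy=-12.175
  bounce: vy ← 0.82·12.175 = 9.983
Arc 4: start y=0.000, vy=9.983 → t=2.037, apex=5.085, x_land=75.752, impact vy=-9.983
  bounce: vy ← 0.82·9.983 = 8.186
Arc 5: start y=0.000, vy=8.186 → t=1.671, apex=3.419, x_land=88.048, impact vy=-8.186
  bounce: vy ← 0.82·8.186 = 6.713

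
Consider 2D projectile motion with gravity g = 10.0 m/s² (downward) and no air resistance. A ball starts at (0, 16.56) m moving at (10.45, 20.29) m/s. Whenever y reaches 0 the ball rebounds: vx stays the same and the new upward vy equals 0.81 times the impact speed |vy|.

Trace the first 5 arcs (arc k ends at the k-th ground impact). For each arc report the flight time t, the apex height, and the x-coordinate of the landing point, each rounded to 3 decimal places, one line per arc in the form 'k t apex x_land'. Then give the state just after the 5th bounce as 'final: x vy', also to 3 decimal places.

1 4.755 37.144 49.685
2 4.415 24.370 95.827
3 3.577 15.989 133.202
4 2.897 10.491 163.475
5 2.347 6.883 187.997
final: 187.997 9.504

Arc 1: start y=16.560, vy=20.290 → t=4.755, apex=37.144, x_land=49.685, impact vy=-27.256
  bounce: vy ← 0.81·27.256 = 22.077
Arc 2: start y=0.000, vy=22.077 → t=4.415, apex=24.370, x_land=95.827, impact vy=-22.077
  bounce: vy ← 0.81·22.077 = 17.883
Arc 3: start y=0.000, vy=17.883 → t=3.577, apex=15.989, x_land=133.202, impact vy=-17.883
  bounce: vy ← 0.81·17.883 = 14.485
Arc 4: start y=0.000, vy=14.485 → t=2.897, apex=10.491, x_land=163.475, impact vy=-14.485
  bounce: vy ← 0.81·14.485 = 11.733
Arc 5: start y=0.000, vy=11.733 → t=2.347, apex=6.883, x_land=187.997, impact vy=-11.733
  bounce: vy ← 0.81·11.733 = 9.504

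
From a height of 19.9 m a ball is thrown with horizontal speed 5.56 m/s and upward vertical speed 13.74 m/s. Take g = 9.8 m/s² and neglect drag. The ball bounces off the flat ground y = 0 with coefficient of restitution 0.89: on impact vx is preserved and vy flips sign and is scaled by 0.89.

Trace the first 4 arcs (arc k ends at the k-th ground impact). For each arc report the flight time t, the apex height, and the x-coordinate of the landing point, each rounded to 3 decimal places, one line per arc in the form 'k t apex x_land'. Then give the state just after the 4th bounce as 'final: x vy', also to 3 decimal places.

Arc 1: start y=19.900, vy=13.740 → t=3.857, apex=29.532, x_land=21.445, impact vy=-24.059
  bounce: vy ← 0.89·24.059 = 21.412
Arc 2: start y=0.000, vy=21.412 → t=4.370, apex=23.392, x_land=45.742, impact vy=-21.412
  bounce: vy ← 0.89·21.412 = 19.057
Arc 3: start y=0.000, vy=19.057 → t=3.889, apex=18.529, x_land=67.365, impact vy=-19.057
  bounce: vy ← 0.89·19.057 = 16.961
Arc 4: start y=0.000, vy=16.961 → t=3.461, apex=14.677, x_land=86.611, impact vy=-16.961
  bounce: vy ← 0.89·16.961 = 15.095

1 3.857 29.532 21.445
2 4.370 23.392 45.742
3 3.889 18.529 67.365
4 3.461 14.677 86.611
final: 86.611 15.095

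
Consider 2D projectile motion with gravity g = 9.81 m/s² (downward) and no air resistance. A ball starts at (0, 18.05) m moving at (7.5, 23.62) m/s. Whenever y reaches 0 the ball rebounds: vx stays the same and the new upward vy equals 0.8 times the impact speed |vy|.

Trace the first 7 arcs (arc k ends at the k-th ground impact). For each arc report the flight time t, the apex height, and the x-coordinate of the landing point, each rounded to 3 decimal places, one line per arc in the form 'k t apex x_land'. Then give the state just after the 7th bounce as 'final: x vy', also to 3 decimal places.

Arc 1: start y=18.050, vy=23.620 → t=5.486, apex=46.485, x_land=41.147, impact vy=-30.200
  bounce: vy ← 0.8·30.200 = 24.160
Arc 2: start y=0.000, vy=24.160 → t=4.926, apex=29.751, x_land=78.089, impact vy=-24.160
  bounce: vy ← 0.8·24.160 = 19.328
Arc 3: start y=0.000, vy=19.328 → t=3.940, apex=19.040, x_land=107.642, impact vy=-19.328
  bounce: vy ← 0.8·19.328 = 15.462
Arc 4: start y=0.000, vy=15.462 → t=3.152, apex=12.186, x_land=131.285, impact vy=-15.462
  bounce: vy ← 0.8·15.462 = 12.370
Arc 5: start y=0.000, vy=12.370 → t=2.522, apex=7.799, x_land=150.200, impact vy=-12.370
  bounce: vy ← 0.8·12.370 = 9.896
Arc 6: start y=0.000, vy=9.896 → t=2.018, apex=4.991, x_land=165.331, impact vy=-9.896
  bounce: vy ← 0.8·9.896 = 7.917
Arc 7: start y=0.000, vy=7.917 → t=1.614, apex=3.194, x_land=177.436, impact vy=-7.917
  bounce: vy ← 0.8·7.917 = 6.333

1 5.486 46.485 41.147
2 4.926 29.751 78.089
3 3.940 19.040 107.642
4 3.152 12.186 131.285
5 2.522 7.799 150.200
6 2.018 4.991 165.331
7 1.614 3.194 177.436
final: 177.436 6.333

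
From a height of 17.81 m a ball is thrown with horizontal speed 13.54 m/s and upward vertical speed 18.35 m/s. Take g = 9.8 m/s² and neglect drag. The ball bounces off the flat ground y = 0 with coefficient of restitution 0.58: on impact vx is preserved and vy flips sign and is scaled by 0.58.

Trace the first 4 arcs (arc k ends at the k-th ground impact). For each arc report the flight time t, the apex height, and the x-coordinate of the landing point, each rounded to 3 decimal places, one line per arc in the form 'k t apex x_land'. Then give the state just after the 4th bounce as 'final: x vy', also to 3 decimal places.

Arc 1: start y=17.810, vy=18.350 → t=4.545, apex=34.990, x_land=61.535, impact vy=-26.188
  bounce: vy ← 0.58·26.188 = 15.189
Arc 2: start y=0.000, vy=15.189 → t=3.100, apex=11.771, x_land=103.506, impact vy=-15.189
  bounce: vy ← 0.58·15.189 = 8.810
Arc 3: start y=0.000, vy=8.810 → t=1.798, apex=3.960, x_land=127.849, impact vy=-8.810
  bounce: vy ← 0.58·8.810 = 5.110
Arc 4: start y=0.000, vy=5.110 → t=1.043, apex=1.332, x_land=141.968, impact vy=-5.110
  bounce: vy ← 0.58·5.110 = 2.964

1 4.545 34.990 61.535
2 3.100 11.771 103.506
3 1.798 3.960 127.849
4 1.043 1.332 141.968
final: 141.968 2.964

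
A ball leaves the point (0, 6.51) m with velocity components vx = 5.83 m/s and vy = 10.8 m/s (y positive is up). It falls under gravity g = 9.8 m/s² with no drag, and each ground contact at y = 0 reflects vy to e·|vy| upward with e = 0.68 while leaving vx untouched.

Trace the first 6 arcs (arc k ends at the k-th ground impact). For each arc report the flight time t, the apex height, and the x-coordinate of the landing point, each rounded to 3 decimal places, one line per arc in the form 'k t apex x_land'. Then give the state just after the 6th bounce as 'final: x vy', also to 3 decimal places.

1 2.697 12.461 15.722
2 2.169 5.762 28.366
3 1.475 2.664 36.964
4 1.003 1.232 42.811
5 0.682 0.570 46.786
6 0.464 0.263 49.490
final: 49.490 1.545

Arc 1: start y=6.510, vy=10.800 → t=2.697, apex=12.461, x_land=15.722, impact vy=-15.628
  bounce: vy ← 0.68·15.628 = 10.627
Arc 2: start y=0.000, vy=10.627 → t=2.169, apex=5.762, x_land=28.366, impact vy=-10.627
  bounce: vy ← 0.68·10.627 = 7.226
Arc 3: start y=0.000, vy=7.226 → t=1.475, apex=2.664, x_land=36.964, impact vy=-7.226
  bounce: vy ← 0.68·7.226 = 4.914
Arc 4: start y=0.000, vy=4.914 → t=1.003, apex=1.232, x_land=42.811, impact vy=-4.914
  bounce: vy ← 0.68·4.914 = 3.341
Arc 5: start y=0.000, vy=3.341 → t=0.682, apex=0.570, x_land=46.786, impact vy=-3.341
  bounce: vy ← 0.68·3.341 = 2.272
Arc 6: start y=0.000, vy=2.272 → t=0.464, apex=0.263, x_land=49.490, impact vy=-2.272
  bounce: vy ← 0.68·2.272 = 1.545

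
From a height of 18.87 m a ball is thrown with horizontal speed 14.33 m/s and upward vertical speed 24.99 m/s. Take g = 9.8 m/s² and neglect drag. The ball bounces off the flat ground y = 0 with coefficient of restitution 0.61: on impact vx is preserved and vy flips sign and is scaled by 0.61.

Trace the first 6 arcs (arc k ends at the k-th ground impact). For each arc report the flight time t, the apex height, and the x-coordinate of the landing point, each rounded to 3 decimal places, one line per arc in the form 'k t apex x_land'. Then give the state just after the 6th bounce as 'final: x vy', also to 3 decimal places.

1 5.768 50.732 82.651
2 3.926 18.877 138.905
3 2.395 7.024 173.219
4 1.461 2.614 194.151
5 0.891 0.973 206.920
6 0.544 0.362 214.708
final: 214.708 1.625

Arc 1: start y=18.870, vy=24.990 → t=5.768, apex=50.732, x_land=82.651, impact vy=-31.533
  bounce: vy ← 0.61·31.533 = 19.235
Arc 2: start y=0.000, vy=19.235 → t=3.926, apex=18.877, x_land=138.905, impact vy=-19.235
  bounce: vy ← 0.61·19.235 = 11.734
Arc 3: start y=0.000, vy=11.734 → t=2.395, apex=7.024, x_land=173.219, impact vy=-11.734
  bounce: vy ← 0.61·11.734 = 7.157
Arc 4: start y=0.000, vy=7.157 → t=1.461, apex=2.614, x_land=194.151, impact vy=-7.157
  bounce: vy ← 0.61·7.157 = 4.366
Arc 5: start y=0.000, vy=4.366 → t=0.891, apex=0.973, x_land=206.920, impact vy=-4.366
  bounce: vy ← 0.61·4.366 = 2.663
Arc 6: start y=0.000, vy=2.663 → t=0.544, apex=0.362, x_land=214.708, impact vy=-2.663
  bounce: vy ← 0.61·2.663 = 1.625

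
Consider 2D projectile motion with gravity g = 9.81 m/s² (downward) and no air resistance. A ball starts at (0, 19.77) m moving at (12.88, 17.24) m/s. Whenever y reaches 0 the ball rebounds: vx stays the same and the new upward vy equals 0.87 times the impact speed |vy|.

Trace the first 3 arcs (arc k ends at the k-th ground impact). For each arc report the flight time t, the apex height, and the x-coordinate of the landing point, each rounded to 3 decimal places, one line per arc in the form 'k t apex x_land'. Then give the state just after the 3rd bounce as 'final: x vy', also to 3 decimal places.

1 4.426 34.919 57.001
2 4.643 26.430 116.797
3 4.039 20.005 168.820
final: 168.820 17.236

Arc 1: start y=19.770, vy=17.240 → t=4.426, apex=34.919, x_land=57.001, impact vy=-26.175
  bounce: vy ← 0.87·26.175 = 22.772
Arc 2: start y=0.000, vy=22.772 → t=4.643, apex=26.430, x_land=116.797, impact vy=-22.772
  bounce: vy ← 0.87·22.772 = 19.811
Arc 3: start y=0.000, vy=19.811 → t=4.039, apex=20.005, x_land=168.820, impact vy=-19.811
  bounce: vy ← 0.87·19.811 = 17.236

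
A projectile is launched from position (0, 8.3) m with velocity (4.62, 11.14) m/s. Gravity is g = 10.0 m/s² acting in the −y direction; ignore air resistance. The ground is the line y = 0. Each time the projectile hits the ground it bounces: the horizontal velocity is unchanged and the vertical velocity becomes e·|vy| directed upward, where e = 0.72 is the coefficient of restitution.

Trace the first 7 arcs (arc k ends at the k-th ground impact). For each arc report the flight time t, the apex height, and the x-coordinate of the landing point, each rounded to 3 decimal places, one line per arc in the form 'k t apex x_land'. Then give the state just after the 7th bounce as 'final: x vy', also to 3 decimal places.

Arc 1: start y=8.300, vy=11.140 → t=2.817, apex=14.505, x_land=13.016, impact vy=-17.032
  bounce: vy ← 0.72·17.032 = 12.263
Arc 2: start y=0.000, vy=12.263 → t=2.453, apex=7.519, x_land=24.347, impact vy=-12.263
  bounce: vy ← 0.72·12.263 = 8.830
Arc 3: start y=0.000, vy=8.830 → t=1.766, apex=3.898, x_land=32.505, impact vy=-8.830
  bounce: vy ← 0.72·8.830 = 6.357
Arc 4: start y=0.000, vy=6.357 → t=1.271, apex=2.021, x_land=38.379, impact vy=-6.357
  bounce: vy ← 0.72·6.357 = 4.577
Arc 5: start y=0.000, vy=4.577 → t=0.915, apex=1.048, x_land=42.609, impact vy=-4.577
  bounce: vy ← 0.72·4.577 = 3.296
Arc 6: start y=0.000, vy=3.296 → t=0.659, apex=0.543, x_land=45.654, impact vy=-3.296
  bounce: vy ← 0.72·3.296 = 2.373
Arc 7: start y=0.000, vy=2.373 → t=0.475, apex=0.282, x_land=47.847, impact vy=-2.373
  bounce: vy ← 0.72·2.373 = 1.708

1 2.817 14.505 13.016
2 2.453 7.519 24.347
3 1.766 3.898 32.505
4 1.271 2.021 38.379
5 0.915 1.048 42.609
6 0.659 0.543 45.654
7 0.475 0.282 47.847
final: 47.847 1.708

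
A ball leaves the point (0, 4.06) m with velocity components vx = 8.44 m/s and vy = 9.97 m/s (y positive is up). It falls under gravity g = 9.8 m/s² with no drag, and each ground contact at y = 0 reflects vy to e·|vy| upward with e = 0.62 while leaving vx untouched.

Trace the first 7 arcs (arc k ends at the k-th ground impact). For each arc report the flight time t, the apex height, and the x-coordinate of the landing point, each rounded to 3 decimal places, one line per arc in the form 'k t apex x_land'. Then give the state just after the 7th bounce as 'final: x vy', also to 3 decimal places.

Arc 1: start y=4.060, vy=9.970 → t=2.382, apex=9.131, x_land=20.108, impact vy=-13.378
  bounce: vy ← 0.62·13.378 = 8.294
Arc 2: start y=0.000, vy=8.294 → t=1.693, apex=3.510, x_land=34.395, impact vy=-8.294
  bounce: vy ← 0.62·8.294 = 5.143
Arc 3: start y=0.000, vy=5.143 → t=1.050, apex=1.349, x_land=43.253, impact vy=-5.143
  bounce: vy ← 0.62·5.143 = 3.188
Arc 4: start y=0.000, vy=3.188 → t=0.651, apex=0.519, x_land=48.745, impact vy=-3.188
  bounce: vy ← 0.62·3.188 = 1.977
Arc 5: start y=0.000, vy=1.977 → t=0.403, apex=0.199, x_land=52.150, impact vy=-1.977
  bounce: vy ← 0.62·1.977 = 1.226
Arc 6: start y=0.000, vy=1.226 → t=0.250, apex=0.077, x_land=54.261, impact vy=-1.226
  bounce: vy ← 0.62·1.226 = 0.760
Arc 7: start y=0.000, vy=0.760 → t=0.155, apex=0.029, x_land=55.570, impact vy=-0.760
  bounce: vy ← 0.62·0.760 = 0.471

1 2.382 9.131 20.108
2 1.693 3.510 34.395
3 1.050 1.349 43.253
4 0.651 0.519 48.745
5 0.403 0.199 52.150
6 0.250 0.077 54.261
7 0.155 0.029 55.570
final: 55.570 0.471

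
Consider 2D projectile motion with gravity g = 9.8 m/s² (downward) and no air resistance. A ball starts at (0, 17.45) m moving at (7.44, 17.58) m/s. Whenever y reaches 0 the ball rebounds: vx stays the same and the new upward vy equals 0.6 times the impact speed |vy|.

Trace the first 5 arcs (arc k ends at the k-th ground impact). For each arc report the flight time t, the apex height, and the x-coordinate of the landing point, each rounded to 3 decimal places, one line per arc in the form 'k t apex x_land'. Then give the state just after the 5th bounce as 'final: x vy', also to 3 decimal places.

Arc 1: start y=17.450, vy=17.580 → t=4.398, apex=33.218, x_land=32.718, impact vy=-25.516
  bounce: vy ← 0.6·25.516 = 15.310
Arc 2: start y=0.000, vy=15.310 → t=3.124, apex=11.959, x_land=55.964, impact vy=-15.310
  bounce: vy ← 0.6·15.310 = 9.186
Arc 3: start y=0.000, vy=9.186 → t=1.875, apex=4.305, x_land=69.911, impact vy=-9.186
  bounce: vy ← 0.6·9.186 = 5.511
Arc 4: start y=0.000, vy=5.511 → t=1.125, apex=1.550, x_land=78.280, impact vy=-5.511
  bounce: vy ← 0.6·5.511 = 3.307
Arc 5: start y=0.000, vy=3.307 → t=0.675, apex=0.558, x_land=83.301, impact vy=-3.307
  bounce: vy ← 0.6·3.307 = 1.984

1 4.398 33.218 32.718
2 3.124 11.959 55.964
3 1.875 4.305 69.911
4 1.125 1.550 78.280
5 0.675 0.558 83.301
final: 83.301 1.984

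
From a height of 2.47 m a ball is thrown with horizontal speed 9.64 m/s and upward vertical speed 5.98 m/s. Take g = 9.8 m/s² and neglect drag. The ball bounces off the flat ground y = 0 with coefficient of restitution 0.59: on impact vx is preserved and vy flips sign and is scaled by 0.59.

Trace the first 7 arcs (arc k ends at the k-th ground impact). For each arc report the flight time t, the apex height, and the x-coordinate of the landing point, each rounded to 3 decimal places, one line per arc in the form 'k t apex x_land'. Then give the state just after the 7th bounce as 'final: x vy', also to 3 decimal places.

1 1.546 4.295 14.907
2 1.105 1.495 25.556
3 0.652 0.520 31.839
4 0.385 0.181 35.546
5 0.227 0.063 37.734
6 0.134 0.022 39.024
7 0.079 0.008 39.785
final: 39.785 0.228

Arc 1: start y=2.470, vy=5.980 → t=1.546, apex=4.295, x_land=14.907, impact vy=-9.175
  bounce: vy ← 0.59·9.175 = 5.413
Arc 2: start y=0.000, vy=5.413 → t=1.105, apex=1.495, x_land=25.556, impact vy=-5.413
  bounce: vy ← 0.59·5.413 = 3.194
Arc 3: start y=0.000, vy=3.194 → t=0.652, apex=0.520, x_land=31.839, impact vy=-3.194
  bounce: vy ← 0.59·3.194 = 1.884
Arc 4: start y=0.000, vy=1.884 → t=0.385, apex=0.181, x_land=35.546, impact vy=-1.884
  bounce: vy ← 0.59·1.884 = 1.112
Arc 5: start y=0.000, vy=1.112 → t=0.227, apex=0.063, x_land=37.734, impact vy=-1.112
  bounce: vy ← 0.59·1.112 = 0.656
Arc 6: start y=0.000, vy=0.656 → t=0.134, apex=0.022, x_land=39.024, impact vy=-0.656
  bounce: vy ← 0.59·0.656 = 0.387
Arc 7: start y=0.000, vy=0.387 → t=0.079, apex=0.008, x_land=39.785, impact vy=-0.387
  bounce: vy ← 0.59·0.387 = 0.228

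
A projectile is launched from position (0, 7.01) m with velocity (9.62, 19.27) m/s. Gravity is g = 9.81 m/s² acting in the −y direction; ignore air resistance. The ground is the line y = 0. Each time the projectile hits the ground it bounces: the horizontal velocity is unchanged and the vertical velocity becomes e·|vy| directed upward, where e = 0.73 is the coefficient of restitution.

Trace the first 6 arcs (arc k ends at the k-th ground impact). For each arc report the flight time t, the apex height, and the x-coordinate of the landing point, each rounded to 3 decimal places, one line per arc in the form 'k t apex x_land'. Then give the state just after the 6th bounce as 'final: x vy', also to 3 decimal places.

1 4.264 25.936 41.018
2 3.357 13.821 73.315
3 2.451 7.365 96.892
4 1.789 3.925 114.103
5 1.306 2.092 126.667
6 0.953 1.115 135.839
final: 135.839 3.414

Arc 1: start y=7.010, vy=19.270 → t=4.264, apex=25.936, x_land=41.018, impact vy=-22.558
  bounce: vy ← 0.73·22.558 = 16.467
Arc 2: start y=0.000, vy=16.467 → t=3.357, apex=13.821, x_land=73.315, impact vy=-16.467
  bounce: vy ← 0.73·16.467 = 12.021
Arc 3: start y=0.000, vy=12.021 → t=2.451, apex=7.365, x_land=96.892, impact vy=-12.021
  bounce: vy ← 0.73·12.021 = 8.775
Arc 4: start y=0.000, vy=8.775 → t=1.789, apex=3.925, x_land=114.103, impact vy=-8.775
  bounce: vy ← 0.73·8.775 = 6.406
Arc 5: start y=0.000, vy=6.406 → t=1.306, apex=2.092, x_land=126.667, impact vy=-6.406
  bounce: vy ← 0.73·6.406 = 4.676
Arc 6: start y=0.000, vy=4.676 → t=0.953, apex=1.115, x_land=135.839, impact vy=-4.676
  bounce: vy ← 0.73·4.676 = 3.414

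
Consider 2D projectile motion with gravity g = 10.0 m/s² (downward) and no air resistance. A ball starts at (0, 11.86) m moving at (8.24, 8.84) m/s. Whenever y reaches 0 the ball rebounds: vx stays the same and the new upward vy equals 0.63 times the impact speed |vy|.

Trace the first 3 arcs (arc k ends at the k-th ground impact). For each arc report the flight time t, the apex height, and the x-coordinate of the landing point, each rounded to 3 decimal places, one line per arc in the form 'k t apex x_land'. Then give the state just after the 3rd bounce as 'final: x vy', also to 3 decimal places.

Arc 1: start y=11.860, vy=8.840 → t=2.660, apex=15.767, x_land=21.917, impact vy=-17.758
  bounce: vy ← 0.63·17.758 = 11.188
Arc 2: start y=0.000, vy=11.188 → t=2.238, apex=6.258, x_land=40.354, impact vy=-11.188
  bounce: vy ← 0.63·11.188 = 7.048
Arc 3: start y=0.000, vy=7.048 → t=1.410, apex=2.484, x_land=51.969, impact vy=-7.048
  bounce: vy ← 0.63·7.048 = 4.440

1 2.660 15.767 21.917
2 2.238 6.258 40.354
3 1.410 2.484 51.969
final: 51.969 4.440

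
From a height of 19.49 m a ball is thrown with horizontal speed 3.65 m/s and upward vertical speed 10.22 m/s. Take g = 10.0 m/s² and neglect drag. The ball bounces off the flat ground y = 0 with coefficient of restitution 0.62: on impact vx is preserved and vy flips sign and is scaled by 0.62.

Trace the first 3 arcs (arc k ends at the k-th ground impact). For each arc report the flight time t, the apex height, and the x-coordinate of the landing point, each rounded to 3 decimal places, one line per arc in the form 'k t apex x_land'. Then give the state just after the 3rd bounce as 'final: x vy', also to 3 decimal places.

Arc 1: start y=19.490, vy=10.220 → t=3.245, apex=24.712, x_land=11.845, impact vy=-22.232
  bounce: vy ← 0.62·22.232 = 13.784
Arc 2: start y=0.000, vy=13.784 → t=2.757, apex=9.499, x_land=21.907, impact vy=-13.784
  bounce: vy ← 0.62·13.784 = 8.546
Arc 3: start y=0.000, vy=8.546 → t=1.709, apex=3.652, x_land=28.145, impact vy=-8.546
  bounce: vy ← 0.62·8.546 = 5.298

1 3.245 24.712 11.845
2 2.757 9.499 21.907
3 1.709 3.652 28.145
final: 28.145 5.298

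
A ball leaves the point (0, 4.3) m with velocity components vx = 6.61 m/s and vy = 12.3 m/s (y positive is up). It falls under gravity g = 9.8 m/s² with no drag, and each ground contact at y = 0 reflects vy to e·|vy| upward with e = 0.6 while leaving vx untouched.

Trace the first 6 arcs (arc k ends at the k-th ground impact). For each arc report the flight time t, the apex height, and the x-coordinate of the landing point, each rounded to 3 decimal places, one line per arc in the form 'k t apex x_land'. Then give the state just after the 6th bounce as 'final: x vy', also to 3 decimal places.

Arc 1: start y=4.300, vy=12.300 → t=2.821, apex=12.019, x_land=18.648, impact vy=-15.348
  bounce: vy ← 0.6·15.348 = 9.209
Arc 2: start y=0.000, vy=9.209 → t=1.879, apex=4.327, x_land=31.071, impact vy=-9.209
  bounce: vy ← 0.6·9.209 = 5.525
Arc 3: start y=0.000, vy=5.525 → t=1.128, apex=1.558, x_land=38.525, impact vy=-5.525
  bounce: vy ← 0.6·5.525 = 3.315
Arc 4: start y=0.000, vy=3.315 → t=0.677, apex=0.561, x_land=42.997, impact vy=-3.315
  bounce: vy ← 0.6·3.315 = 1.989
Arc 5: start y=0.000, vy=1.989 → t=0.406, apex=0.202, x_land=45.680, impact vy=-1.989
  bounce: vy ← 0.6·1.989 = 1.193
Arc 6: start y=0.000, vy=1.193 → t=0.244, apex=0.073, x_land=47.290, impact vy=-1.193
  bounce: vy ← 0.6·1.193 = 0.716

1 2.821 12.019 18.648
2 1.879 4.327 31.071
3 1.128 1.558 38.525
4 0.677 0.561 42.997
5 0.406 0.202 45.680
6 0.244 0.073 47.290
final: 47.290 0.716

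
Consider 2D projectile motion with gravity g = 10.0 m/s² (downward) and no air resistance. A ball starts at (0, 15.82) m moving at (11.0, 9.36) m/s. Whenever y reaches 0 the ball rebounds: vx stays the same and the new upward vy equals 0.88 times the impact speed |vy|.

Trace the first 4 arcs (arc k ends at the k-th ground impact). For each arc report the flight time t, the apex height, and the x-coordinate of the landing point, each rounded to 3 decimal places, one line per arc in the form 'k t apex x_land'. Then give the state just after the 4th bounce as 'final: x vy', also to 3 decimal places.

1 2.946 20.200 32.406
2 3.538 15.643 71.320
3 3.113 12.114 105.564
4 2.740 9.381 135.698
final: 135.698 12.054

Arc 1: start y=15.820, vy=9.360 → t=2.946, apex=20.200, x_land=32.406, impact vy=-20.100
  bounce: vy ← 0.88·20.100 = 17.688
Arc 2: start y=0.000, vy=17.688 → t=3.538, apex=15.643, x_land=71.320, impact vy=-17.688
  bounce: vy ← 0.88·17.688 = 15.565
Arc 3: start y=0.000, vy=15.565 → t=3.113, apex=12.114, x_land=105.564, impact vy=-15.565
  bounce: vy ← 0.88·15.565 = 13.698
Arc 4: start y=0.000, vy=13.698 → t=2.740, apex=9.381, x_land=135.698, impact vy=-13.698
  bounce: vy ← 0.88·13.698 = 12.054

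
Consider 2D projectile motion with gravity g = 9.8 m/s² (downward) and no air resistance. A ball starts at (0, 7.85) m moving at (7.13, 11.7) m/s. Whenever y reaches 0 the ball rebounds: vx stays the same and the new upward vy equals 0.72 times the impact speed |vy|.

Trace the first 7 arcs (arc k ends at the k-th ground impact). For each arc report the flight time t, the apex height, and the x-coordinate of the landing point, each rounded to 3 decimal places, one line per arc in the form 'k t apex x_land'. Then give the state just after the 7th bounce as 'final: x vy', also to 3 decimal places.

1 2.934 14.834 20.918
2 2.506 7.690 38.782
3 1.804 3.987 51.645
4 1.299 2.067 60.906
5 0.935 1.071 67.573
6 0.673 0.555 72.374
7 0.485 0.288 75.831
final: 75.831 1.710

Arc 1: start y=7.850, vy=11.700 → t=2.934, apex=14.834, x_land=20.918, impact vy=-17.051
  bounce: vy ← 0.72·17.051 = 12.277
Arc 2: start y=0.000, vy=12.277 → t=2.506, apex=7.690, x_land=38.782, impact vy=-12.277
  bounce: vy ← 0.72·12.277 = 8.839
Arc 3: start y=0.000, vy=8.839 → t=1.804, apex=3.987, x_land=51.645, impact vy=-8.839
  bounce: vy ← 0.72·8.839 = 6.364
Arc 4: start y=0.000, vy=6.364 → t=1.299, apex=2.067, x_land=60.906, impact vy=-6.364
  bounce: vy ← 0.72·6.364 = 4.582
Arc 5: start y=0.000, vy=4.582 → t=0.935, apex=1.071, x_land=67.573, impact vy=-4.582
  bounce: vy ← 0.72·4.582 = 3.299
Arc 6: start y=0.000, vy=3.299 → t=0.673, apex=0.555, x_land=72.374, impact vy=-3.299
  bounce: vy ← 0.72·3.299 = 2.375
Arc 7: start y=0.000, vy=2.375 → t=0.485, apex=0.288, x_land=75.831, impact vy=-2.375
  bounce: vy ← 0.72·2.375 = 1.710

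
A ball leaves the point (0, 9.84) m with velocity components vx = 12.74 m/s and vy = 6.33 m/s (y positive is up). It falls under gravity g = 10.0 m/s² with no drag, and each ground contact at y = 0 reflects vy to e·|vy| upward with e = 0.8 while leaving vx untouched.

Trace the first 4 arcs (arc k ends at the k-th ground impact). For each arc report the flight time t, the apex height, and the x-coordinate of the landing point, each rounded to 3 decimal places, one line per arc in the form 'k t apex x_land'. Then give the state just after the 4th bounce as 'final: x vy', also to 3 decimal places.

1 2.172 11.843 27.672
2 2.462 7.580 59.044
3 1.970 4.851 84.142
4 1.576 3.105 104.220
final: 104.220 6.304

Arc 1: start y=9.840, vy=6.330 → t=2.172, apex=11.843, x_land=27.672, impact vy=-15.391
  bounce: vy ← 0.8·15.391 = 12.312
Arc 2: start y=0.000, vy=12.312 → t=2.462, apex=7.580, x_land=59.044, impact vy=-12.312
  bounce: vy ← 0.8·12.312 = 9.850
Arc 3: start y=0.000, vy=9.850 → t=1.970, apex=4.851, x_land=84.142, impact vy=-9.850
  bounce: vy ← 0.8·9.850 = 7.880
Arc 4: start y=0.000, vy=7.880 → t=1.576, apex=3.105, x_land=104.220, impact vy=-7.880
  bounce: vy ← 0.8·7.880 = 6.304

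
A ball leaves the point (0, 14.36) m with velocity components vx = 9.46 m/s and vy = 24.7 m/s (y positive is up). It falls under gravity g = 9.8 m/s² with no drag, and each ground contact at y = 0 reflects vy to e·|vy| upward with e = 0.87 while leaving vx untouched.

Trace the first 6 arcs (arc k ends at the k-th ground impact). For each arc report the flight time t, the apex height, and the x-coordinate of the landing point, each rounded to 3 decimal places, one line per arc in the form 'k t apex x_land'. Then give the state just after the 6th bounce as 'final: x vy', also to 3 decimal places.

1 5.567 45.487 52.666
2 5.301 34.429 102.818
3 4.612 26.059 146.450
4 4.013 19.724 184.410
5 3.491 14.929 217.435
6 3.037 11.300 246.166
final: 246.166 12.948

Arc 1: start y=14.360, vy=24.700 → t=5.567, apex=45.487, x_land=52.666, impact vy=-29.859
  bounce: vy ← 0.87·29.859 = 25.977
Arc 2: start y=0.000, vy=25.977 → t=5.301, apex=34.429, x_land=102.818, impact vy=-25.977
  bounce: vy ← 0.87·25.977 = 22.600
Arc 3: start y=0.000, vy=22.600 → t=4.612, apex=26.059, x_land=146.450, impact vy=-22.600
  bounce: vy ← 0.87·22.600 = 19.662
Arc 4: start y=0.000, vy=19.662 → t=4.013, apex=19.724, x_land=184.410, impact vy=-19.662
  bounce: vy ← 0.87·19.662 = 17.106
Arc 5: start y=0.000, vy=17.106 → t=3.491, apex=14.929, x_land=217.435, impact vy=-17.106
  bounce: vy ← 0.87·17.106 = 14.882
Arc 6: start y=0.000, vy=14.882 → t=3.037, apex=11.300, x_land=246.166, impact vy=-14.882
  bounce: vy ← 0.87·14.882 = 12.948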